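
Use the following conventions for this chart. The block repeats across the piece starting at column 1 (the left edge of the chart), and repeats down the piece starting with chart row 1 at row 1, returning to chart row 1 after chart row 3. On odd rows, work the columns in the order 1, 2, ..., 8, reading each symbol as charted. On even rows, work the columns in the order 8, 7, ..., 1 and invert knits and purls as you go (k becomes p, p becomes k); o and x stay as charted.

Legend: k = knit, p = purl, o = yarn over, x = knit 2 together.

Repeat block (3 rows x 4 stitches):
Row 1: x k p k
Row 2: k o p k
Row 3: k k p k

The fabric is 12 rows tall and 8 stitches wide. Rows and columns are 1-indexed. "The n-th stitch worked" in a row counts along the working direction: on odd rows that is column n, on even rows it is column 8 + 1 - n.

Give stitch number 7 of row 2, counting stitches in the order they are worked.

Stitch:
o

Derivation:
Row 2 uses chart row ((2-1) mod 3)+1 = 2. Row 2 is even, so WS.
Chart row 2 tiled across columns 1-8: k o p k k o p k
Wrong side: read the tiled row from column 8 down to 1 and exchange k with p (leave o, x).
Row 2 as worked: p k o p p k o p
Stitch 7 in working order -> o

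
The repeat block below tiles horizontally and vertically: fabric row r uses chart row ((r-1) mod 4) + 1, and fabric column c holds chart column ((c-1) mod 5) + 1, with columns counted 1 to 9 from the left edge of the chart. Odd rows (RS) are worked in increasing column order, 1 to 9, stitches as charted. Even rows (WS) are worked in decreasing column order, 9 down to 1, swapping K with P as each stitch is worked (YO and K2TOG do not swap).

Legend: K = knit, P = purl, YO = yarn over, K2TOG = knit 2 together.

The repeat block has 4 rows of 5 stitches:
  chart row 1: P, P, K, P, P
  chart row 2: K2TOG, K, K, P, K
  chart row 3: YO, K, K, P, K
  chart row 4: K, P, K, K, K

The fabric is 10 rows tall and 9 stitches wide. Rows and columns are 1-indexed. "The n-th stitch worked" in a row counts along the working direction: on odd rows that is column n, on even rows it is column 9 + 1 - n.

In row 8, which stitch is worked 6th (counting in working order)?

Stitch:
P

Derivation:
Row 8 uses chart row ((8-1) mod 4)+1 = 4. Row 8 is even, so WS.
Chart row 4 tiled across columns 1-9: K P K K K K P K K
WS: work from column 9 back to column 1 (reverse the tiled row), swapping K<->P (YO and K2TOG unchanged).
Row 8 as worked: P P K P P P P K P
Counting 6 along the worked row gives P.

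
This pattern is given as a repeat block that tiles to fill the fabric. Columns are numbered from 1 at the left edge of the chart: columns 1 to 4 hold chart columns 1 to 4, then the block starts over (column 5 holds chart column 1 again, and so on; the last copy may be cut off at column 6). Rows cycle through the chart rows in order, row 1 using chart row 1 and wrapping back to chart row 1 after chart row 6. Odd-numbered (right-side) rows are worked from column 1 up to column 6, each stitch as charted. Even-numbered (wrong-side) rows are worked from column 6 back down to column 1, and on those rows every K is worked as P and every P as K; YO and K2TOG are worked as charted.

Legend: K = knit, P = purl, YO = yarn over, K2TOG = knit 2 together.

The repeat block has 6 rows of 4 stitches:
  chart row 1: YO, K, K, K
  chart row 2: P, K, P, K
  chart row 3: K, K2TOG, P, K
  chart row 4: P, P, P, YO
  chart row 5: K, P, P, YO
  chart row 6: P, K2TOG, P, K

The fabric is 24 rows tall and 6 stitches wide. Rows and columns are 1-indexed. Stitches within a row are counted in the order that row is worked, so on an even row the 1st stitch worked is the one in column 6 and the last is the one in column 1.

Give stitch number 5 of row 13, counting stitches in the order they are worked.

Result:
YO

Derivation:
For row 13: chart row = ((13-1) mod 6) + 1 = 1; this is a RS (odd) row.
Chart row 1 tiled across columns 1-6: YO K K K YO K
RS row: no reversal, no swap; stitch n worked = column n.
Counting 5 along the worked row gives YO.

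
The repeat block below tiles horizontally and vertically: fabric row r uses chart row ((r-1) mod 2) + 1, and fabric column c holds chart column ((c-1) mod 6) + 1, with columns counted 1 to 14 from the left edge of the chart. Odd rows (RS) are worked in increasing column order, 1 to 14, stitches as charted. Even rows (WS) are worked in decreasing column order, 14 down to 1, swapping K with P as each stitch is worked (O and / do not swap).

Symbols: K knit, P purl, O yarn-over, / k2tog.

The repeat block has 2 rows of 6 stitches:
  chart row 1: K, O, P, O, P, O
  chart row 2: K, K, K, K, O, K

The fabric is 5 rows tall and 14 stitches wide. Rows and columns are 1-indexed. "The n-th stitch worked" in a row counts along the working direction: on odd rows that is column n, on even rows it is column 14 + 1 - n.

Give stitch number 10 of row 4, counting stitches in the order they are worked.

== STITCH ==
O

Derivation:
Row 4: (4-1) mod 2 = 1, so use chart row 2. Even row -> WS.
Chart row 2 tiled across columns 1-14: K K K K O K K K K K O K K K
Wrong side: read the tiled row from column 14 down to 1 and exchange K with P (leave O, /).
Row 4 as worked: P P P O P P P P P O P P P P
Stitch 10 in working order -> O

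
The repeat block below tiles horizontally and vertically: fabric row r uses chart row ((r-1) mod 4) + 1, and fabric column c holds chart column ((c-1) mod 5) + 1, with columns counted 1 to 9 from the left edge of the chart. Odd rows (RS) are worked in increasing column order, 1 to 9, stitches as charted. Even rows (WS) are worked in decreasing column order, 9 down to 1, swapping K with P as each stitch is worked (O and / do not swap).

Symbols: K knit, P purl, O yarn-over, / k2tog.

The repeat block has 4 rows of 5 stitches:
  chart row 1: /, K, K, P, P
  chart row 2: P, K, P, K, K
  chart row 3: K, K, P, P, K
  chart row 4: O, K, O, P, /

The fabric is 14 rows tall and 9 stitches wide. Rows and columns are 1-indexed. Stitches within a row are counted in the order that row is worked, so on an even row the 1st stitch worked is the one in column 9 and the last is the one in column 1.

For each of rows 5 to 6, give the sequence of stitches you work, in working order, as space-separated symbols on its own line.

Result:
/ K K P P / K K P
P K P K P P K P K

Derivation:
Row 5: chart row 1, RS - tile across columns 1-9 and work as-is.
Row 6: chart row 2, WS - tiled (columns 1-9): P K P K K P K P K; work from column 9 back to 1 with K<->P swapped.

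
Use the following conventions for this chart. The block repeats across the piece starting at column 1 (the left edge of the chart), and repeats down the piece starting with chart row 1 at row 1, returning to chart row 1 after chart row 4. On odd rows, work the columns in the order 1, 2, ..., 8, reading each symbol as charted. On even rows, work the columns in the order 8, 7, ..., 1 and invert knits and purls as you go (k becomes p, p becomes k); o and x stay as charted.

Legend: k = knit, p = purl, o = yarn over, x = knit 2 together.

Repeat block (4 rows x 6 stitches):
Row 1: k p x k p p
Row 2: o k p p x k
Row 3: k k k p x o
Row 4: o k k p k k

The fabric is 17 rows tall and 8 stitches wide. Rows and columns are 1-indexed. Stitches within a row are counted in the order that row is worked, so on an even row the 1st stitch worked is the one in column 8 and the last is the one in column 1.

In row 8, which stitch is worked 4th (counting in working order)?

== STITCH ==
p

Derivation:
Row 8: (8-1) mod 4 = 3, so use chart row 4. Even row -> WS.
Chart row 4 tiled across columns 1-8: o k k p k k o k
WS: work from column 8 back to column 1 (reverse the tiled row), swapping k<->p (o and x unchanged).
Row 8 as worked: p o p p k p p o
Stitch 4 in working order -> p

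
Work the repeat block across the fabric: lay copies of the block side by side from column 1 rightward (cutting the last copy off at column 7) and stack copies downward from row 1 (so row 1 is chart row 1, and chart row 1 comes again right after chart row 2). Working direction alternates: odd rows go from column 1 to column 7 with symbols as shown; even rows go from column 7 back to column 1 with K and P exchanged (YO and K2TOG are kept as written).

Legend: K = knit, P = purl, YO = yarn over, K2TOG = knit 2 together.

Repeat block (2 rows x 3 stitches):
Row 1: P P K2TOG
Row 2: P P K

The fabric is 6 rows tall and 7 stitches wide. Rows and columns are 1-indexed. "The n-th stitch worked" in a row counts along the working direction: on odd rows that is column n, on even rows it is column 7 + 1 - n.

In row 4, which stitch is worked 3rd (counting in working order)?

== STITCH ==
K

Derivation:
For row 4: chart row = ((4-1) mod 2) + 1 = 2; this is a WS (even) row.
Chart row 2 tiled across columns 1-7: P P K P P K P
Wrong side: read the tiled row from column 7 down to 1 and exchange K with P (leave YO, K2TOG).
Row 4 as worked: K P K K P K K
Counting 3 along the worked row gives K.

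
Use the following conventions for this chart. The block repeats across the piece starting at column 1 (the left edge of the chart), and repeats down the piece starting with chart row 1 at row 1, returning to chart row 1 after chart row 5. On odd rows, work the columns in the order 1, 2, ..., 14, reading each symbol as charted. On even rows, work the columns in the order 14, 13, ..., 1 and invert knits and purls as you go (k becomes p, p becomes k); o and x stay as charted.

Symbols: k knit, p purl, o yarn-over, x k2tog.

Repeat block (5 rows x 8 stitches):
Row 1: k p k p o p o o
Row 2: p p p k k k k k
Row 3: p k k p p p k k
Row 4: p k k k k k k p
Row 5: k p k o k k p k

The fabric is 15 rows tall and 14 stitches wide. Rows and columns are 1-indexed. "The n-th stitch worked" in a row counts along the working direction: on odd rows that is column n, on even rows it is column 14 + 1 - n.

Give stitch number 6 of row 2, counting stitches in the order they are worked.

Row 2: (2-1) mod 5 = 1, so use chart row 2. Even row -> WS.
Chart row 2 tiled across columns 1-14: p p p k k k k k p p p k k k
WS row: flip the tiled sequence (start at column 14) and apply k<->p; o and x stay.
Row 2 as worked: p p p k k k p p p p p k k k
Stitch 6 in working order -> k

Result:
k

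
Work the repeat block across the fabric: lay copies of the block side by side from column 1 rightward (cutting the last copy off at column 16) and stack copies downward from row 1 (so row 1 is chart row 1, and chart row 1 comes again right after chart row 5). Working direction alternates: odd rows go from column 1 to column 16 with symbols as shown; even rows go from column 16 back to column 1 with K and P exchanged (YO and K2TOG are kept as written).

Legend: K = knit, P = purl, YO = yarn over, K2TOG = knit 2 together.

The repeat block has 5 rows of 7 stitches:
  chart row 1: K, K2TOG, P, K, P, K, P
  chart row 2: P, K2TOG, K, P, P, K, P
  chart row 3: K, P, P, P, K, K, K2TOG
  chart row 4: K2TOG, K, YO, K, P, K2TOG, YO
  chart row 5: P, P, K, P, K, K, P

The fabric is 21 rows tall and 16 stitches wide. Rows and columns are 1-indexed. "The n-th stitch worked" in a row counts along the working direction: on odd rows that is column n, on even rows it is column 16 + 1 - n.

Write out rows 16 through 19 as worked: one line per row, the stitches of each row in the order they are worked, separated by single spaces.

Row 16: chart row 1, WS - tiled (columns 1-16): K K2TOG P K P K P K K2TOG P K P K P K K2TOG; work from column 16 back to 1 with K<->P swapped.
Row 17: chart row 2, RS - tile across columns 1-16 and work as-is.
Row 18: chart row 3, WS - tiled (columns 1-16): K P P P K K K2TOG K P P P K K K2TOG K P; work from column 16 back to 1 with K<->P swapped.
Row 19: chart row 4, RS - tile across columns 1-16 and work as-is.

Result:
K2TOG P K P K P K K2TOG P K P K P K K2TOG P
P K2TOG K P P K P P K2TOG K P P K P P K2TOG
K P K2TOG P P K K K P K2TOG P P K K K P
K2TOG K YO K P K2TOG YO K2TOG K YO K P K2TOG YO K2TOG K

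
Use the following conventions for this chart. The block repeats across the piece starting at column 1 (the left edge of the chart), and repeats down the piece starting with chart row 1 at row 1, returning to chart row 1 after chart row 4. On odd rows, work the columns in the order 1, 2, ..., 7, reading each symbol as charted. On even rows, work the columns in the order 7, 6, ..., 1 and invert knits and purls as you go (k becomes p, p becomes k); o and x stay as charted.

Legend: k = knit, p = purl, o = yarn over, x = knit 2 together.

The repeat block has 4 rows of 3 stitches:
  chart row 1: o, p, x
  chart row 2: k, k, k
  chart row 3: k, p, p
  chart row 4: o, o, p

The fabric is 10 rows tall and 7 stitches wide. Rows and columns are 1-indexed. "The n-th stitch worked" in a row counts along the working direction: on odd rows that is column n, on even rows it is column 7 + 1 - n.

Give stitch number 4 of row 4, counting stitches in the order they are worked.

Row 4 uses chart row ((4-1) mod 4)+1 = 4. Row 4 is even, so WS.
Chart row 4 tiled across columns 1-7: o o p o o p o
WS: work from column 7 back to column 1 (reverse the tiled row), swapping k<->p (o and x unchanged).
Row 4 as worked: o k o o k o o
Stitch 4 in working order -> o

Result:
o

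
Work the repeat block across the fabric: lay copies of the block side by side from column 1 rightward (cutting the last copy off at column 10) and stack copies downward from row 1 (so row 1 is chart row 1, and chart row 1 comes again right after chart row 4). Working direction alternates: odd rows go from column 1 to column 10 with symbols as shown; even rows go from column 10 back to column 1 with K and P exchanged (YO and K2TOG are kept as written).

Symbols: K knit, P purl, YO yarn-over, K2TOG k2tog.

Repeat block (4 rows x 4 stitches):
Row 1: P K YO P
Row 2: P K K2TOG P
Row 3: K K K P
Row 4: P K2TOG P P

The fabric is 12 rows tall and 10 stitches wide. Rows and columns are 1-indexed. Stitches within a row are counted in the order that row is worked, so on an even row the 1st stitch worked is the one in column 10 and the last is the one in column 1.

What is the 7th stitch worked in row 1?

Row 1: (1-1) mod 4 = 0, so use chart row 1. Odd row -> RS.
Chart row 1 tiled across columns 1-10: P K YO P P K YO P P K
RS row: no reversal, no swap; stitch n worked = column n.
Stitch 7 in working order -> YO

Result:
YO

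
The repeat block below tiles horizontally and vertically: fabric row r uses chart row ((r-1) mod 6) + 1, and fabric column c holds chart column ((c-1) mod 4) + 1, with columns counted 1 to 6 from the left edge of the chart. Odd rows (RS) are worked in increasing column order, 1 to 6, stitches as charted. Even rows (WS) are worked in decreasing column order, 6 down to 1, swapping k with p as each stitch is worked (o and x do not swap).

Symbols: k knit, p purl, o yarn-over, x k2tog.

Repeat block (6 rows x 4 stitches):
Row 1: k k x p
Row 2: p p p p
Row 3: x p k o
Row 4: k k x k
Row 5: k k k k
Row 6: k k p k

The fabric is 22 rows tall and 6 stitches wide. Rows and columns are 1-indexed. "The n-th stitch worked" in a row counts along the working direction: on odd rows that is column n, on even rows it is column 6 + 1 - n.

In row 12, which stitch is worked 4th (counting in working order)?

For row 12: chart row = ((12-1) mod 6) + 1 = 6; this is a WS (even) row.
Chart row 6 tiled across columns 1-6: k k p k k k
WS row: flip the tiled sequence (start at column 6) and apply k<->p; o and x stay.
Row 12 as worked: p p p k p p
The 4th stitch worked is k.

Result:
k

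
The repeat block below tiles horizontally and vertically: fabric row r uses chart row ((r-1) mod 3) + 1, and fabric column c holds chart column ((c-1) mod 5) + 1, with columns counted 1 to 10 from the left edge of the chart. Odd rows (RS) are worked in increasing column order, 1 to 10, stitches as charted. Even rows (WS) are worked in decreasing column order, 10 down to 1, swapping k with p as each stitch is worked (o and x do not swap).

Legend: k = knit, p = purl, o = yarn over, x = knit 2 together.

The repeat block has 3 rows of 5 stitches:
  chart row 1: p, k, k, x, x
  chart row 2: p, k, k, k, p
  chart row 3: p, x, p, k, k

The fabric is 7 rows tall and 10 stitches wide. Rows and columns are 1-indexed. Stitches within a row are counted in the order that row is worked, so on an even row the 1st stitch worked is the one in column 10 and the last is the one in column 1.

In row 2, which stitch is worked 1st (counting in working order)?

Row 2: (2-1) mod 3 = 1, so use chart row 2. Even row -> WS.
Chart row 2 tiled across columns 1-10: p k k k p p k k k p
WS row: flip the tiled sequence (start at column 10) and apply k<->p; o and x stay.
Row 2 as worked: k p p p k k p p p k
Stitch 1 in working order -> k

Result:
k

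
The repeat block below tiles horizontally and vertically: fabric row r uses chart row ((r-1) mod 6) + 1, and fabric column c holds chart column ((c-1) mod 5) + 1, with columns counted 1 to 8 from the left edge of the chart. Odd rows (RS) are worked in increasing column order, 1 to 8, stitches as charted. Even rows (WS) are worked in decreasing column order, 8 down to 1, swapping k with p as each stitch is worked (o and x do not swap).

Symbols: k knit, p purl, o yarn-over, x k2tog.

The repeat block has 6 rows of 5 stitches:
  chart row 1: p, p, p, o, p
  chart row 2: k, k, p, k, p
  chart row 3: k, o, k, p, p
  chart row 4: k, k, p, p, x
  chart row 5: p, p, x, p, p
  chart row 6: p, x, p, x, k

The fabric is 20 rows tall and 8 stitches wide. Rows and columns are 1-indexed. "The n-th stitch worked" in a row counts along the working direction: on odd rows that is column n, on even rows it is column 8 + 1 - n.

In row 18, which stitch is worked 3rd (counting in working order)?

Stitch:
k

Derivation:
Row 18 uses chart row ((18-1) mod 6)+1 = 6. Row 18 is even, so WS.
Chart row 6 tiled across columns 1-8: p x p x k p x p
WS: work from column 8 back to column 1 (reverse the tiled row), swapping k<->p (o and x unchanged).
Row 18 as worked: k x k p x k x k
Counting 3 along the worked row gives k.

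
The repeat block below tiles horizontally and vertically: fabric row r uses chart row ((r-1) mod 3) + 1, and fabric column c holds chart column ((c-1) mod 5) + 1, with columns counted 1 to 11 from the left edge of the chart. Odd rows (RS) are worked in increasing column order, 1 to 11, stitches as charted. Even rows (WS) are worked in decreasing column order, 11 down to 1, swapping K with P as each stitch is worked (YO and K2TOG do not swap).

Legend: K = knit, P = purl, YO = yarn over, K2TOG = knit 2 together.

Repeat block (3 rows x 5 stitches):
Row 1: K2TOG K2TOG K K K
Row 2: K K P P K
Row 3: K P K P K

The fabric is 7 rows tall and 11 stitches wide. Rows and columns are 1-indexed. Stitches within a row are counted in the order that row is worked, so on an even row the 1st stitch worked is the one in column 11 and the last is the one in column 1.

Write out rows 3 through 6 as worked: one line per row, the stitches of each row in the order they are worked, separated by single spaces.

Row 3: chart row 3, RS - tile across columns 1-11 and work as-is.
Row 4: chart row 1, WS - tiled (columns 1-11): K2TOG K2TOG K K K K2TOG K2TOG K K K K2TOG; work from column 11 back to 1 with K<->P swapped.
Row 5: chart row 2, RS - tile across columns 1-11 and work as-is.
Row 6: chart row 3, WS - tiled (columns 1-11): K P K P K K P K P K K; work from column 11 back to 1 with K<->P swapped.

Rows as worked:
K P K P K K P K P K K
K2TOG P P P K2TOG K2TOG P P P K2TOG K2TOG
K K P P K K K P P K K
P P K P K P P K P K P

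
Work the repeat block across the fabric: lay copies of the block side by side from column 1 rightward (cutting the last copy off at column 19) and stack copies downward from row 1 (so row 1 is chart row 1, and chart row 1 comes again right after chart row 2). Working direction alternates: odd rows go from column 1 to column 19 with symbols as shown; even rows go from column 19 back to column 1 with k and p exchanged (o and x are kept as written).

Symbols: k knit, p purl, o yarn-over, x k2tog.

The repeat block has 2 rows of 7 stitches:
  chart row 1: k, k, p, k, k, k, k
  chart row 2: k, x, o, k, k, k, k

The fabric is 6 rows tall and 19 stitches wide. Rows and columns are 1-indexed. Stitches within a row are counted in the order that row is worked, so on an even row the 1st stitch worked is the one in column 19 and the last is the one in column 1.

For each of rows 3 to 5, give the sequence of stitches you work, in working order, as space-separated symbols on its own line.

Rows as worked:
k k p k k k k k k p k k k k k k p k k
p p o x p p p p p o x p p p p p o x p
k k p k k k k k k p k k k k k k p k k

Derivation:
Row 3: chart row 1, RS - tile across columns 1-19 and work as-is.
Row 4: chart row 2, WS - tiled (columns 1-19): k x o k k k k k x o k k k k k x o k k; work from column 19 back to 1 with k<->p swapped.
Row 5: chart row 1, RS - tile across columns 1-19 and work as-is.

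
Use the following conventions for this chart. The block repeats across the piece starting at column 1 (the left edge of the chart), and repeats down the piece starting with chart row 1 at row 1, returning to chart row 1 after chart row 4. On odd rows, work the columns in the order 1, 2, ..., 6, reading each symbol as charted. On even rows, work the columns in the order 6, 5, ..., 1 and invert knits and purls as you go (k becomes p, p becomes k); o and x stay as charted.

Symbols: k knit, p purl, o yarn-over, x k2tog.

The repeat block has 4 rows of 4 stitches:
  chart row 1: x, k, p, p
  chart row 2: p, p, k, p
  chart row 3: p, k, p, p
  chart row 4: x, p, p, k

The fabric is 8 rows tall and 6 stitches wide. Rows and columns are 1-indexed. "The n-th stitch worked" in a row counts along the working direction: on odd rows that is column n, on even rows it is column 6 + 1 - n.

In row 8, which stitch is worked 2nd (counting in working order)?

Row 8: (8-1) mod 4 = 3, so use chart row 4. Even row -> WS.
Chart row 4 tiled across columns 1-6: x p p k x p
Wrong side: read the tiled row from column 6 down to 1 and exchange k with p (leave o, x).
Row 8 as worked: k x p k k x
The 2nd stitch worked is x.

== STITCH ==
x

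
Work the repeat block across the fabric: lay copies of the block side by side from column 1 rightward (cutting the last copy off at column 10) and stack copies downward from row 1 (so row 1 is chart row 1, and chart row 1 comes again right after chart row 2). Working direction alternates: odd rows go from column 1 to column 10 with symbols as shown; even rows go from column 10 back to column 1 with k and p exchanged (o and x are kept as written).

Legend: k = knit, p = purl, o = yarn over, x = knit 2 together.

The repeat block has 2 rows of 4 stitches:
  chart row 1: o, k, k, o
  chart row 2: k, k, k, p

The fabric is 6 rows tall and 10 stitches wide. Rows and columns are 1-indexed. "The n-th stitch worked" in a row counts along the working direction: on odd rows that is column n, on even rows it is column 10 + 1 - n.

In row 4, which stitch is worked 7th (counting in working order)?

For row 4: chart row = ((4-1) mod 2) + 1 = 2; this is a WS (even) row.
Chart row 2 tiled across columns 1-10: k k k p k k k p k k
WS: work from column 10 back to column 1 (reverse the tiled row), swapping k<->p (o and x unchanged).
Row 4 as worked: p p k p p p k p p p
Stitch 7 in working order -> k

== STITCH ==
k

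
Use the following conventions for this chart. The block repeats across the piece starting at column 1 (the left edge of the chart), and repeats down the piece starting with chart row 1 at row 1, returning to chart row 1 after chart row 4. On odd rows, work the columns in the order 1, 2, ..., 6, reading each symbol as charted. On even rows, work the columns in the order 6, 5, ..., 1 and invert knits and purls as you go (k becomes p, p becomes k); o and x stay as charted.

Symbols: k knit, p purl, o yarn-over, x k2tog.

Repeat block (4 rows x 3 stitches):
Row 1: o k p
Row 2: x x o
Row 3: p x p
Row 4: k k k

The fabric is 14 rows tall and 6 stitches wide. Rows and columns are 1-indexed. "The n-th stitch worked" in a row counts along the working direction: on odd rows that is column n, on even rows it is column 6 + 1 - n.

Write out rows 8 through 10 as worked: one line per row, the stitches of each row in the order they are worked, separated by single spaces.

Rows as worked:
p p p p p p
o k p o k p
o x x o x x

Derivation:
Row 8: chart row 4, WS - tiled (columns 1-6): k k k k k k; work from column 6 back to 1 with k<->p swapped.
Row 9: chart row 1, RS - tile across columns 1-6 and work as-is.
Row 10: chart row 2, WS - tiled (columns 1-6): x x o x x o; work from column 6 back to 1 with k<->p swapped.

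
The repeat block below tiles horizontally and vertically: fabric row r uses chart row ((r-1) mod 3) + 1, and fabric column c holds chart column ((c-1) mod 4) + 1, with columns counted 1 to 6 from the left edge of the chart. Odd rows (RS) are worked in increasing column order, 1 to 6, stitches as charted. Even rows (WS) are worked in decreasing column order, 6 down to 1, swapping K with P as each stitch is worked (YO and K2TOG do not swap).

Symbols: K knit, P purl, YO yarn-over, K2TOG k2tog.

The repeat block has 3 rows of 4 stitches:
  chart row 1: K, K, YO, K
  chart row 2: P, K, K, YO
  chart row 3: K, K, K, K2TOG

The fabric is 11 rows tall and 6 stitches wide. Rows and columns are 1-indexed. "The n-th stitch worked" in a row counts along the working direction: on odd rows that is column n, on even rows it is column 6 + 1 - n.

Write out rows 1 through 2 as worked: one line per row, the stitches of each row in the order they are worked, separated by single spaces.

Row 1: chart row 1, RS - tile across columns 1-6 and work as-is.
Row 2: chart row 2, WS - tiled (columns 1-6): P K K YO P K; work from column 6 back to 1 with K<->P swapped.

Rows as worked:
K K YO K K K
P K YO P P K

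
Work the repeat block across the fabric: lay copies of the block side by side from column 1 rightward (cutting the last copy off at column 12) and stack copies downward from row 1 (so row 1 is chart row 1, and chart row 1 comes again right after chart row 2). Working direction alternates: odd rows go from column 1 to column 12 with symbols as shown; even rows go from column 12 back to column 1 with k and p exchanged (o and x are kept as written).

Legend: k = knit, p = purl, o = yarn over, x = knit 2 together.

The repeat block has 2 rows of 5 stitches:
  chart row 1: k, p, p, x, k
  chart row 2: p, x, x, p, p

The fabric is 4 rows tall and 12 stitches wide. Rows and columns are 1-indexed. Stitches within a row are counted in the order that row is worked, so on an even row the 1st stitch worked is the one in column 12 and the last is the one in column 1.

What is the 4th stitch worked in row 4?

== STITCH ==
k

Derivation:
Row 4 uses chart row ((4-1) mod 2)+1 = 2. Row 4 is even, so WS.
Chart row 2 tiled across columns 1-12: p x x p p p x x p p p x
Wrong side: read the tiled row from column 12 down to 1 and exchange k with p (leave o, x).
Row 4 as worked: x k k k x x k k k x x k
The 4th stitch worked is k.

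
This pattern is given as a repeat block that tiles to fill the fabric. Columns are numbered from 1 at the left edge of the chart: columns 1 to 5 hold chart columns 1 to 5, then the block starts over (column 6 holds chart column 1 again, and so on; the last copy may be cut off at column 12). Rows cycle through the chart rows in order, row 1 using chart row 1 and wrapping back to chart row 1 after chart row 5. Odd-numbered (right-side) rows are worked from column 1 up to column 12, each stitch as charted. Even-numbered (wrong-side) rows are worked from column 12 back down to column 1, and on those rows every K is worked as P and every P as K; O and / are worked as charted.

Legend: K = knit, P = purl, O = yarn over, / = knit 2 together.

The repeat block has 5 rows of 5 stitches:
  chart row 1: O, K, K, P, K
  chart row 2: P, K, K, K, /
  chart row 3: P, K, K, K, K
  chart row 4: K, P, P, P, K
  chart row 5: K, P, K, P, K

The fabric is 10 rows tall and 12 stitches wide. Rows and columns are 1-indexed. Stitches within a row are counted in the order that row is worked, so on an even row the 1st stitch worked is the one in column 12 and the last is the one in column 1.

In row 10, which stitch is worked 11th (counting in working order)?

For row 10: chart row = ((10-1) mod 5) + 1 = 5; this is a WS (even) row.
Chart row 5 tiled across columns 1-12: K P K P K K P K P K K P
WS row: flip the tiled sequence (start at column 12) and apply K<->P; O and / stay.
Row 10 as worked: K P P K P K P P K P K P
Counting 11 along the worked row gives K.

Stitch:
K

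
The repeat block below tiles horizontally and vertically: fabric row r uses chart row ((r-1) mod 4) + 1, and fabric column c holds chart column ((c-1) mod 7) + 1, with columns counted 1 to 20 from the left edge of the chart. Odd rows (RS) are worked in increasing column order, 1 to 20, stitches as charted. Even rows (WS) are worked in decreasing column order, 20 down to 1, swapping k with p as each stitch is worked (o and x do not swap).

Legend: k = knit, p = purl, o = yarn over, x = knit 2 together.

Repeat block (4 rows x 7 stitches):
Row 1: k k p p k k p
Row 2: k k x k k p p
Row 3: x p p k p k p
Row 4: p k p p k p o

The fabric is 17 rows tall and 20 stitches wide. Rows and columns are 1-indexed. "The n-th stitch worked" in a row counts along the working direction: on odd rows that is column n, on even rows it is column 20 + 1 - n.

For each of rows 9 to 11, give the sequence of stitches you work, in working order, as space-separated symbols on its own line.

Row 9: chart row 1, RS - tile across columns 1-20 and work as-is.
Row 10: chart row 2, WS - tiled (columns 1-20): k k x k k p p k k x k k p p k k x k k p; work from column 20 back to 1 with k<->p swapped.
Row 11: chart row 3, RS - tile across columns 1-20 and work as-is.

Rows as worked:
k k p p k k p k k p p k k p k k p p k k
k p p x p p k k p p x p p k k p p x p p
x p p k p k p x p p k p k p x p p k p k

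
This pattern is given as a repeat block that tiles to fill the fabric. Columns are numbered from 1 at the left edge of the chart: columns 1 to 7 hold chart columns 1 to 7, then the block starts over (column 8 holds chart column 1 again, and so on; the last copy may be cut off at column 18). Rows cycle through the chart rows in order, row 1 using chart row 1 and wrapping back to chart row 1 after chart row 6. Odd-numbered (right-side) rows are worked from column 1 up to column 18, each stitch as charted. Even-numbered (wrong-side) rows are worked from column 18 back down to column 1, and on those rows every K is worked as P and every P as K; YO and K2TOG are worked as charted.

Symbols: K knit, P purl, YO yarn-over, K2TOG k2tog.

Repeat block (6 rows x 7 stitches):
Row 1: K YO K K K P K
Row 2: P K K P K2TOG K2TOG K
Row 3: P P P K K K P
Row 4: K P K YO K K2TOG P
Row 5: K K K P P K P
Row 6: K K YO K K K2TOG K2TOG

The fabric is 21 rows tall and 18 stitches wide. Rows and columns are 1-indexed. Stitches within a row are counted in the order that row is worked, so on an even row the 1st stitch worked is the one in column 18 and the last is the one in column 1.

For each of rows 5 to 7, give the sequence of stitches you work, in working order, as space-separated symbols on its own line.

Row 5: chart row 5, RS - tile across columns 1-18 and work as-is.
Row 6: chart row 6, WS - tiled (columns 1-18): K K YO K K K2TOG K2TOG K K YO K K K2TOG K2TOG K K YO K; work from column 18 back to 1 with K<->P swapped.
Row 7: chart row 1, RS - tile across columns 1-18 and work as-is.

Rows as worked:
K K K P P K P K K K P P K P K K K P
P YO P P K2TOG K2TOG P P YO P P K2TOG K2TOG P P YO P P
K YO K K K P K K YO K K K P K K YO K K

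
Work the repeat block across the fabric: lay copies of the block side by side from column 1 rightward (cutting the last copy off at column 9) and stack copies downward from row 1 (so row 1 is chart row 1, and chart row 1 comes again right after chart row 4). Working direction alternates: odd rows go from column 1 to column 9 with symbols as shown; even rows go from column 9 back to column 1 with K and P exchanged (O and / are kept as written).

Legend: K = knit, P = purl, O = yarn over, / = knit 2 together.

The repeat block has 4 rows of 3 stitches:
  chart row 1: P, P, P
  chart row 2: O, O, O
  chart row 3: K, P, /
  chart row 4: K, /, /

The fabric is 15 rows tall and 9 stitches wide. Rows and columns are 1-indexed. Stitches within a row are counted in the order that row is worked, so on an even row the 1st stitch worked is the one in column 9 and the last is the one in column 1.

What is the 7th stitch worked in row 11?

== STITCH ==
K

Derivation:
For row 11: chart row = ((11-1) mod 4) + 1 = 3; this is a RS (odd) row.
Chart row 3 tiled across columns 1-9: K P / K P / K P /
RS row: no reversal, no swap; stitch n worked = column n.
Counting 7 along the worked row gives K.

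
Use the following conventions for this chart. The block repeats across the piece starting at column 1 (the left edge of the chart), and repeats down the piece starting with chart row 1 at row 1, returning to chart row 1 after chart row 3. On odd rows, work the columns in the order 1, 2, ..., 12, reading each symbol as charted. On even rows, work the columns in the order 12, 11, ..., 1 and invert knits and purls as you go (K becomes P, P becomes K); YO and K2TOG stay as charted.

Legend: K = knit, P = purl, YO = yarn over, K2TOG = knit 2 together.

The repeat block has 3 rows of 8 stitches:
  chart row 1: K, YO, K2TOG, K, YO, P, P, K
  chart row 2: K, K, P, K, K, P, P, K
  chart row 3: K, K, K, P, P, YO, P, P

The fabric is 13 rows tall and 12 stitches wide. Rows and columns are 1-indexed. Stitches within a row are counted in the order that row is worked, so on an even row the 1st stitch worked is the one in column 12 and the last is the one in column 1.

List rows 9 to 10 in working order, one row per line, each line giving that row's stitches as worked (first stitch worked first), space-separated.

Result:
K K K P P YO P P K K K P
P K2TOG YO P P K K YO P K2TOG YO P

Derivation:
Row 9: chart row 3, RS - tile across columns 1-12 and work as-is.
Row 10: chart row 1, WS - tiled (columns 1-12): K YO K2TOG K YO P P K K YO K2TOG K; work from column 12 back to 1 with K<->P swapped.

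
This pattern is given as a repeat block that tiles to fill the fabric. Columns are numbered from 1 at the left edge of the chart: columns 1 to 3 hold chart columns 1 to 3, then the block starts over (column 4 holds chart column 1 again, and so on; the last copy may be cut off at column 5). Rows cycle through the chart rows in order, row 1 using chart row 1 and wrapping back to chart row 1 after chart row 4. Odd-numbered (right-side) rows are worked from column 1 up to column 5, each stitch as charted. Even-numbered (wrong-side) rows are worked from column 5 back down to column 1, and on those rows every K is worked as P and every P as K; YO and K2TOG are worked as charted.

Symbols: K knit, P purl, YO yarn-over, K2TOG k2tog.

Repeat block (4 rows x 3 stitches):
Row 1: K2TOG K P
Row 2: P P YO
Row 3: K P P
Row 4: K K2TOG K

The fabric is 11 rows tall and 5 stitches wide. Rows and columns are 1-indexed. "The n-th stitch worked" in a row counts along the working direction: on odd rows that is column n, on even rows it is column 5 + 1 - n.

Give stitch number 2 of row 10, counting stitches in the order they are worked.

Row 10 uses chart row ((10-1) mod 4)+1 = 2. Row 10 is even, so WS.
Chart row 2 tiled across columns 1-5: P P YO P P
WS row: flip the tiled sequence (start at column 5) and apply K<->P; YO and K2TOG stay.
Row 10 as worked: K K YO K K
The 2nd stitch worked is K.

Stitch:
K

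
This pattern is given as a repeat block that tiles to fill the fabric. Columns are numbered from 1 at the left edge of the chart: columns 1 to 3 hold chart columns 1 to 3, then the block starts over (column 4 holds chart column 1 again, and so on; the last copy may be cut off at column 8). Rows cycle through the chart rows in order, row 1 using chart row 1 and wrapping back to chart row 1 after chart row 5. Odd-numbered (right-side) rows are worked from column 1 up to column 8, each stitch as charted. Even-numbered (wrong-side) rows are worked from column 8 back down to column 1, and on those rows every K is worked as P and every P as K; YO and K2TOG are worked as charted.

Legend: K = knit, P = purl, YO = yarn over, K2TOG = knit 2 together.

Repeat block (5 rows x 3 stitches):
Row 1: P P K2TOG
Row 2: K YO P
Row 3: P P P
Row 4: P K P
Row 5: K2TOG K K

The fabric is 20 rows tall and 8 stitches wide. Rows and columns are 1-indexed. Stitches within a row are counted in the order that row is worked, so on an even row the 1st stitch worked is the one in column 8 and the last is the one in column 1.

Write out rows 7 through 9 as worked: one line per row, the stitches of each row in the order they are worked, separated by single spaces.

Row 7: chart row 2, RS - tile across columns 1-8 and work as-is.
Row 8: chart row 3, WS - tiled (columns 1-8): P P P P P P P P; work from column 8 back to 1 with K<->P swapped.
Row 9: chart row 4, RS - tile across columns 1-8 and work as-is.

Result:
K YO P K YO P K YO
K K K K K K K K
P K P P K P P K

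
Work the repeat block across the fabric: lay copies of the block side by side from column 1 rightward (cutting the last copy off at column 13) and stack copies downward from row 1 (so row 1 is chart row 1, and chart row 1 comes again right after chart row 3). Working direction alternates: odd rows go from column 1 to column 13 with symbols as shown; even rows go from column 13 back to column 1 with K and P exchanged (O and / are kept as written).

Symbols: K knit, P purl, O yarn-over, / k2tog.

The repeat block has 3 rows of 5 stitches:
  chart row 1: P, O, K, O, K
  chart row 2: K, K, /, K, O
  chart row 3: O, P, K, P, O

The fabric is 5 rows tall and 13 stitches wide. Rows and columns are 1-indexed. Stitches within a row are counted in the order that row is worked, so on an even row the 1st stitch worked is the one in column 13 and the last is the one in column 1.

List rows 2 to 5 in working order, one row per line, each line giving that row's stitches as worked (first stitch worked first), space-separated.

Rows as worked:
/ P P O P / P P O P / P P
O P K P O O P K P O O P K
P O K P O P O K P O P O K
K K / K O K K / K O K K /

Derivation:
Row 2: chart row 2, WS - tiled (columns 1-13): K K / K O K K / K O K K /; work from column 13 back to 1 with K<->P swapped.
Row 3: chart row 3, RS - tile across columns 1-13 and work as-is.
Row 4: chart row 1, WS - tiled (columns 1-13): P O K O K P O K O K P O K; work from column 13 back to 1 with K<->P swapped.
Row 5: chart row 2, RS - tile across columns 1-13 and work as-is.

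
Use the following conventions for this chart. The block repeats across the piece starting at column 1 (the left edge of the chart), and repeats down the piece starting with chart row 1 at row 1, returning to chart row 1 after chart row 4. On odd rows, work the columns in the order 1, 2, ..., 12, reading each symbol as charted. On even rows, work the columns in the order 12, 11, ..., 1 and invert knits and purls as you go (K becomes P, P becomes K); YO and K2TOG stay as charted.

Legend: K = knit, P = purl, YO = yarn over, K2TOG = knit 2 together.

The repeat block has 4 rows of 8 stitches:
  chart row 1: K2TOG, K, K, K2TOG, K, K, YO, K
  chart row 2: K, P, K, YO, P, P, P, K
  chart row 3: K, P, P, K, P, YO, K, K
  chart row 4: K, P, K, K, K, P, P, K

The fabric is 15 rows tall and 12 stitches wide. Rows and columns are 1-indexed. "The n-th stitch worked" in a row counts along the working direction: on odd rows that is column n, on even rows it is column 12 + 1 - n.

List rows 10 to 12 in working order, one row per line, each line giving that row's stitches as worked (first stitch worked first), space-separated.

== ROWS AS WORKED ==
YO P K P P K K K YO P K P
K P P K P YO K K K P P K
P P K P P K K P P P K P

Derivation:
Row 10: chart row 2, WS - tiled (columns 1-12): K P K YO P P P K K P K YO; work from column 12 back to 1 with K<->P swapped.
Row 11: chart row 3, RS - tile across columns 1-12 and work as-is.
Row 12: chart row 4, WS - tiled (columns 1-12): K P K K K P P K K P K K; work from column 12 back to 1 with K<->P swapped.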